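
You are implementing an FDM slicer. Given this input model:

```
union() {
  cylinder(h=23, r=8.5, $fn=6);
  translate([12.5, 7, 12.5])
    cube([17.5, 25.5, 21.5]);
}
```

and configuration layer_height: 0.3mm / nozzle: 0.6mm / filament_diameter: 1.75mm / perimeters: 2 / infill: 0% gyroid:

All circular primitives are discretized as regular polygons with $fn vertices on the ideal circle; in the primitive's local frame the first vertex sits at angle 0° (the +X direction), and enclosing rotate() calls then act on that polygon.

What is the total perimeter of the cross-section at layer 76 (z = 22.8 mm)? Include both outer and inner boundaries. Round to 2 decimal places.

137.00 mm

At z = 22.8 mm: the r=8.5 cylinder gives a regular 6-gon of circumradius 8.5 (constant along its height) (perimeter = 2·6·8.500·sin(180°/6) = 51.00 mm); the cube at (12.5, 7) is present — its section is the full 17.5×25.5 rectangle (perimeter 86.00 mm); Merging all regions: the 2 present regions are separate (no shared area or edge), so areas and boundary lengths simply add and each stays a separate island — boundary = 137.00 mm. Overall, the cross-section has 2 separate islands. Total boundary length (outer) = 137.00 mm.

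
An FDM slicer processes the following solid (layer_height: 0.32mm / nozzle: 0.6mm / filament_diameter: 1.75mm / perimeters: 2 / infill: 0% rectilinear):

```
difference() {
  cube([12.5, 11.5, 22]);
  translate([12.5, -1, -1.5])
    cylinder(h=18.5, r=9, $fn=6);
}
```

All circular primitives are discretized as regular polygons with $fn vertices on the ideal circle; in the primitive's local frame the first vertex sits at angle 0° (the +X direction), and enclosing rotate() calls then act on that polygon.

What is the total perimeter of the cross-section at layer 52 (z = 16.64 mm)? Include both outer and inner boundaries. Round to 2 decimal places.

45.13 mm

At z = 16.64 mm: the cube (footprint 12.5×11.5) is included at this height (perimeter 48.00 mm); the cylinder at (12.5, -1): section is a regular 6-gon, circumradius r=9 (perimeter = 2·6·9.000·sin(180°/6) = 54.00 mm); After the difference (first − rest): starting from the 12.5×11.5 cube, the r=9 cylinder at (12.5, -1) partially overlaps it — only the 43.90 mm² overlap (of its 210.44 mm²) is removed, clipping the outline — boundary = 45.13 mm. Overall, the cross-section is a single solid region. Total boundary length (outer) = 45.13 mm.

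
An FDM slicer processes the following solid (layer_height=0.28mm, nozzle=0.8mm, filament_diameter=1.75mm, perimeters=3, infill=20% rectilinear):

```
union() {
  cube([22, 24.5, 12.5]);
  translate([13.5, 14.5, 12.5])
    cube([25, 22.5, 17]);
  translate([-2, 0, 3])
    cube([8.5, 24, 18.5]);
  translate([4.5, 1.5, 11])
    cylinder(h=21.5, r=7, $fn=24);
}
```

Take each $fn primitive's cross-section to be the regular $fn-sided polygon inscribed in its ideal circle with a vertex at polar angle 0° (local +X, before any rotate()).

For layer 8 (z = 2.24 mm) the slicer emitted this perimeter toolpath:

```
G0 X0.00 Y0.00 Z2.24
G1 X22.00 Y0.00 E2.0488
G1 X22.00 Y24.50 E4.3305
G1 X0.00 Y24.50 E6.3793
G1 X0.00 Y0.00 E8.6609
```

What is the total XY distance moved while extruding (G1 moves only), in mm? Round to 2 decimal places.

93.00 mm

Sum the Euclidean lengths of each G1 segment: total = 93.00 mm.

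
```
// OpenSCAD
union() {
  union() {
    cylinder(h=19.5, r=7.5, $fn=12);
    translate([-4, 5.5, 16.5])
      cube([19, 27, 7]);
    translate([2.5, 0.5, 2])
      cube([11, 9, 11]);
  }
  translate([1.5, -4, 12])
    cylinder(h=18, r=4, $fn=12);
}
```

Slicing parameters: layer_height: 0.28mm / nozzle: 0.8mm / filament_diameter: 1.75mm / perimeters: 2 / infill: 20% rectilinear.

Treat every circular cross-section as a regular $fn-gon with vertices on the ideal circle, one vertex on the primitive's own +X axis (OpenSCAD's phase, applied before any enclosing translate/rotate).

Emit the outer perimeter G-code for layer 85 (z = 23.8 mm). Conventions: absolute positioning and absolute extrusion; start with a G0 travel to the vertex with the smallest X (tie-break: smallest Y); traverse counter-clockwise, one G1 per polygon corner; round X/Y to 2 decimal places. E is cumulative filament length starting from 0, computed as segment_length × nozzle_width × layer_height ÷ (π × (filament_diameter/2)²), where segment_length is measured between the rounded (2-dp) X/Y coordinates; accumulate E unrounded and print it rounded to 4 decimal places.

At z = 23.8 mm: the cylinder is absent (z outside [0, 19.5]); the cube at (-4, 5.5) is absent (z outside [16.5, 23.5]); the cube at (2.5, 0.5) does not reach this height (z outside [2, 13]); Taking the union: nothing is present at this height; the r=4 cylinder at (1.5, -4) contributes a regular 12-gon of circumradius 4; Merging all regions: only the r=4 cylinder at (1.5, -4) is present, so the union is just that shape — 1 connected region. The outline is a single polygon with 12 vertices. Extrusion per mm of travel: 0.8 × 0.28 / (π × 0.875²) = 0.093128. Accumulating E over each segment gives final E = 2.3126.

G0 X-2.50 Y-4.00 Z23.80
G1 X-1.96 Y-6.00 E0.1929
G1 X-0.50 Y-7.46 E0.3852
G1 X1.50 Y-8.00 E0.5781
G1 X3.50 Y-7.46 E0.7711
G1 X4.96 Y-6.00 E0.9634
G1 X5.50 Y-4.00 E1.1563
G1 X4.96 Y-2.00 E1.3492
G1 X3.50 Y-0.54 E1.5415
G1 X1.50 Y0.00 E1.7344
G1 X-0.50 Y-0.54 E1.9273
G1 X-1.96 Y-2.00 E2.1196
G1 X-2.50 Y-4.00 E2.3126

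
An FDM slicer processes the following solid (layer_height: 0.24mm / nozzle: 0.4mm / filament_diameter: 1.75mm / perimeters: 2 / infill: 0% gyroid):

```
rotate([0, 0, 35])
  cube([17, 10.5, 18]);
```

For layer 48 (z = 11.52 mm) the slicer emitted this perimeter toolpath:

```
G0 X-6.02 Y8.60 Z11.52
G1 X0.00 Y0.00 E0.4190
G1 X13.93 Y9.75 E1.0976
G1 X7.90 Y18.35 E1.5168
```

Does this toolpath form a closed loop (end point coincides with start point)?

Start point (G0): (-6.02, 8.60). End point (last G1): the path does not return to the start — open.

no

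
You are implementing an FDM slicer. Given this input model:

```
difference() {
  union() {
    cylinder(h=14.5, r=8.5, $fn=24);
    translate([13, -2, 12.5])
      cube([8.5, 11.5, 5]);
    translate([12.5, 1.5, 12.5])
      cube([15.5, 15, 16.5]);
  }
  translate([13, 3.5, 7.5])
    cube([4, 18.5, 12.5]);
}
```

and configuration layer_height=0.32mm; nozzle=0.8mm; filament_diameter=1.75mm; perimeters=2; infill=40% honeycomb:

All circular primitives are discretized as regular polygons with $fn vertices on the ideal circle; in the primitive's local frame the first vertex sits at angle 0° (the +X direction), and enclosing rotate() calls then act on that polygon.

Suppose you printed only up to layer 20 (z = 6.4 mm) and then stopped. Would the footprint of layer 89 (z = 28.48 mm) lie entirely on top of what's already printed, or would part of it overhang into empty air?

Compare the two slices. At z = 6.4: the cylinder: section is a regular 24-gon, circumradius r=8.5 (area = (24/2)·8.500²·sin(360°/24) = 224.40 mm²); the cube at (13, -2) does not reach this height (z outside [12.5, 17.5]); the cube at (12.5, 1.5) is absent (z outside [12.5, 29]); Merging all regions: only the r=8.5 cylinder is present, so the union is just that shape — area = 224.40 mm²; the cube at (13, 3.5) is absent (z outside [7.5, 20]); After the difference (first − rest): none of the subtracted shapes is present at this height, so that combined region is unchanged — area = 224.40 mm². At z = 28.48: the cylinder does not reach this height (z outside [0, 14.5]); the cube at (13, -2) does not reach this height (z outside [12.5, 17.5]); the cube at (12.5, 1.5) (footprint 15.5×15) is included at this height (area 232.50 mm²); Combining (union): only the 15.5×15 cube at (12.5, 1.5) is present, so the union is just that shape — area = 232.50 mm²; the cube at (13, 3.5) does not reach this height (z outside [7.5, 20]); After the difference (first − rest): none of the subtracted shapes is present at this height, so that combined region is unchanged — area = 232.50 mm². Checking containment: at z = 28.48 the cross-section extends beyond the z = 6.4 cross-section by about 232.50 mm².

part overhangs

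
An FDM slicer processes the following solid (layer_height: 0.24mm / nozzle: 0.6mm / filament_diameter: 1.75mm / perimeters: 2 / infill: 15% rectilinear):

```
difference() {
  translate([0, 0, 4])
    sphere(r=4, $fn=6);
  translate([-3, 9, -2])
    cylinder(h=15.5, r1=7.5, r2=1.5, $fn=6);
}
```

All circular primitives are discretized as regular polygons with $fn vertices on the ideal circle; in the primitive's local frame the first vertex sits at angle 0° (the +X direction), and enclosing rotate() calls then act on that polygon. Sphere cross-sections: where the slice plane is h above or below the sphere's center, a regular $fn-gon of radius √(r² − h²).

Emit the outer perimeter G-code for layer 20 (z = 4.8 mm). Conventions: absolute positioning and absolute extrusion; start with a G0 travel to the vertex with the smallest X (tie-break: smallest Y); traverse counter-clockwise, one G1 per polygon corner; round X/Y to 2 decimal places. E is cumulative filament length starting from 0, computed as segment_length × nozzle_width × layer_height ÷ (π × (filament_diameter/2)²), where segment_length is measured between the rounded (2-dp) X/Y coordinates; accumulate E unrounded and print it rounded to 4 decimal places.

At z = 4.8 mm: the sphere: section is a regular 6-gon, circumradius = √(r²−h²) = √(4²−0.8²) = 3.919; the cone at (-3, 9): at t=0.439 of its height the radius interpolates to r₁+(r₂−r₁)t = 4.868, giving a regular 6-gon of that circumradius; Subtracting the remaining from the first: starting from the r=4 sphere, the cone at (-3, 9) misses the remaining region (no effect) — 1 connected region. The outline is a single polygon with 6 vertices. Extrusion per mm of travel: 0.6 × 0.24 / (π × 0.875²) = 0.059868. Accumulating E over each segment gives final E = 1.4071.

G0 X-3.92 Y0.00 Z4.80
G1 X-1.96 Y-3.39 E0.2344
G1 X1.96 Y-3.39 E0.4691
G1 X3.92 Y0.00 E0.7036
G1 X1.96 Y3.39 E0.9380
G1 X-1.96 Y3.39 E1.1727
G1 X-3.92 Y0.00 E1.4071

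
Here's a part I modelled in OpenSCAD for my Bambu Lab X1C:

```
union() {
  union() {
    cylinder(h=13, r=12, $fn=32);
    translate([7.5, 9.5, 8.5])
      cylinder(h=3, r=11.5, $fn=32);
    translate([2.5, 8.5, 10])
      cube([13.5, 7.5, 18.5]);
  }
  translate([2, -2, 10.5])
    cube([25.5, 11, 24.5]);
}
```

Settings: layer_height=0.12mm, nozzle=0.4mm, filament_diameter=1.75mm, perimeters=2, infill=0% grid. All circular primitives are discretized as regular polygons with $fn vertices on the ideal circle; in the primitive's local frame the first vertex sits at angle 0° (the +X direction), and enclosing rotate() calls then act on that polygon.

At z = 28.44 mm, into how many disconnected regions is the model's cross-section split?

1

At z = 28.44 mm: the cylinder is not intersected at this z (z outside [0, 13]); the cylinder at (7.5, 9.5) does not reach this height (z outside [8.5, 11.5]); the cube at (2.5, 8.5) (footprint 13.5×7.5) is included at this height; Merging all regions: only the 13.5×7.5 cube at (2.5, 8.5) is present, so the union is just that shape — 1 connected region; the cube at (2, -2) is present — its section is the full 25.5×11 rectangle; Combining (union): the regions partially overlap (shared area 6.75 mm²), so overlapping operands fuse into one piece — 1 connected region. The result has 1 disconnected region.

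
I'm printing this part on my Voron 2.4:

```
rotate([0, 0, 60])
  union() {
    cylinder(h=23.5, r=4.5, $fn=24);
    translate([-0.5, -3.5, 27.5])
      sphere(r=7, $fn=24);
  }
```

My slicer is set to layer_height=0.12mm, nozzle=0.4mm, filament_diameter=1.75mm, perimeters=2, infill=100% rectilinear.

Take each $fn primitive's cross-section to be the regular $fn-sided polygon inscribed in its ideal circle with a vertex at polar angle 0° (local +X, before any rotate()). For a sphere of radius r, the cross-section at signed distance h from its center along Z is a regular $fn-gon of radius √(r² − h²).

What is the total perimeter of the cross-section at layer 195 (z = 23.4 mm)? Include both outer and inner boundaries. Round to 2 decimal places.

39.47 mm

At z = 23.4 mm: the r=4.5 cylinder contributes a regular 24-gon of circumradius 4.5 (perimeter = 2·24·4.500·sin(180°/24) = 28.19 mm); the r=7 sphere at (-0.5, -3.5) slices to a regular 24-gon of circumradius 5.674 (√(r²−h²) with h=4.1 from center) (perimeter = 2·24·5.674·sin(180°/24) = 35.55 mm); Taking the union: the regions partially overlap (shared area 44.33 mm²), so the edge portions inside another operand are dropped and the merged outline is re-measured after clipping — boundary = 39.47 mm; (rotated 60° about Z; rotation is an isometry so areas/perimeters/island counts are preserved). Overall, the cross-section is a single solid region. Total boundary length (outer) = 39.47 mm.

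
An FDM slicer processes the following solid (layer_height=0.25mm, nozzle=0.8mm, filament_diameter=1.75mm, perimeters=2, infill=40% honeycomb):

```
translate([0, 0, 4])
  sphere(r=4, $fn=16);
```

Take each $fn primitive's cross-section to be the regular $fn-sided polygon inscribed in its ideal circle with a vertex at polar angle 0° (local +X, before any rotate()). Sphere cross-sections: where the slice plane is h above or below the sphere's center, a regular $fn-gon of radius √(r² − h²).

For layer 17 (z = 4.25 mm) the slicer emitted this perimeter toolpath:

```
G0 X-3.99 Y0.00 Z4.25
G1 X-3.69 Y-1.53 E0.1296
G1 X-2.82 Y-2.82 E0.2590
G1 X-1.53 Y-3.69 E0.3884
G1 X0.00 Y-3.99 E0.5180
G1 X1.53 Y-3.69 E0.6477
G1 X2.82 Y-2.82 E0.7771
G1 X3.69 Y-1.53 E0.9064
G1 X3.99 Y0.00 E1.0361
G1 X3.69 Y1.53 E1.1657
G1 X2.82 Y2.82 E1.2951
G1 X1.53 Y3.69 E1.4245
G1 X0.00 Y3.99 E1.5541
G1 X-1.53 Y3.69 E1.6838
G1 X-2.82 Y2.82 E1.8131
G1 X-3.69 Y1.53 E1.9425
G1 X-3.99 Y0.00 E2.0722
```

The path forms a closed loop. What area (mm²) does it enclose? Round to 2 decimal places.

48.78 mm²

Apply the shoelace formula to the sequence of (X, Y) vertices; enclosed area = 48.78 mm².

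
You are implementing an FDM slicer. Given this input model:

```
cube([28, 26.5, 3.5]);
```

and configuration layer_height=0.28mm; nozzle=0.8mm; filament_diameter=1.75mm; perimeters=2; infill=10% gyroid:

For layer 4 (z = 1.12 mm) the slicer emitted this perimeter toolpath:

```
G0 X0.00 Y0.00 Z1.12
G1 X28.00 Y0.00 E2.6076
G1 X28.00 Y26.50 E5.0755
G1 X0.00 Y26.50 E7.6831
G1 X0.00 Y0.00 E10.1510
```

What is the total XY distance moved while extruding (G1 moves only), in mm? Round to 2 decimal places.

Sum the Euclidean lengths of each G1 segment: total = 109.00 mm.

109.00 mm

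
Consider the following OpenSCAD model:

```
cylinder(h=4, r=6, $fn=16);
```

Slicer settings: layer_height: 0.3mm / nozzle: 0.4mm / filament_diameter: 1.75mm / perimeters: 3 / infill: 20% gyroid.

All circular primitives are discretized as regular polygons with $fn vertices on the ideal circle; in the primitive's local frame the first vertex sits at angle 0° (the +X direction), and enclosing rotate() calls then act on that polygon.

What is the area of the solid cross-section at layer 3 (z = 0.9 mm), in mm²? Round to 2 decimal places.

At z = 0.9 mm: the r=6 cylinder gives a regular 16-gon of circumradius 6 (constant along its height) (area = (16/2)·6.000²·sin(360°/16) = 110.21 mm²). Overall, the cross-section is a single solid region. Net area = 110.21 mm².

110.21 mm²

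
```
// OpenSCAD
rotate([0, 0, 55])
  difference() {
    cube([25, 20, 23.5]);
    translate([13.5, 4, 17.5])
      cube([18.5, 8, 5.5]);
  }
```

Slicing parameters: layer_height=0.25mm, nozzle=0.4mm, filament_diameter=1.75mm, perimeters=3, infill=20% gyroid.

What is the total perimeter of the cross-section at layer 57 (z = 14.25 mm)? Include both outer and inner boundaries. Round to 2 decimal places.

90.00 mm

At z = 14.25 mm: the 25×20 cube contributes its full rectangle (perimeter 90.00 mm); the cube at (13.5, 4) is not intersected at this z (z outside [17.5, 23]); Subtracting the remaining from the first: none of the subtracted shapes is present at this height, so the 25×20 cube is unchanged — boundary = 90.00 mm; (whole slice rotated 55° about Z — lengths, areas and connectivity unchanged). Overall, the cross-section is a single solid region. Total boundary length (outer) = 90.00 mm.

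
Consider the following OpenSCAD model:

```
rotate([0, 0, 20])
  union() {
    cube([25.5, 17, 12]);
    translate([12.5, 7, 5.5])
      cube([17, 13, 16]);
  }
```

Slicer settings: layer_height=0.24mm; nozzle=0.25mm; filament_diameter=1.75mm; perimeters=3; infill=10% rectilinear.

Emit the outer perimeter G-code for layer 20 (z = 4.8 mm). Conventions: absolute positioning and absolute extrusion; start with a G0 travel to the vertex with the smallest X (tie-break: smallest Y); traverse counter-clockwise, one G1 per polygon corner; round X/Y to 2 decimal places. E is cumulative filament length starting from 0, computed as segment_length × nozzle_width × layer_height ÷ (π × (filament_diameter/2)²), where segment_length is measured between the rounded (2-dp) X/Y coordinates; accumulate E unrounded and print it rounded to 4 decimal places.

G0 X-5.81 Y15.97 Z4.80
G1 X0.00 Y0.00 E0.4239
G1 X23.96 Y8.72 E1.0600
G1 X18.15 Y24.70 E1.4841
G1 X-5.81 Y15.97 E2.1202

At z = 4.8 mm: the cube is present — its section is the full 25.5×17 rectangle; the cube at (12.5, 7) is not intersected at this z (z outside [5.5, 21.5]); Taking the union: only the 25.5×17 cube is present, so the union is just that shape — 1 connected region; (rotated 20° about Z; rotation is an isometry so areas/perimeters/island counts are preserved). The outline is a single polygon with 4 vertices. Extrusion per mm of travel: 0.25 × 0.24 / (π × 0.875²) = 0.024945. Accumulating E over each segment gives final E = 2.1202.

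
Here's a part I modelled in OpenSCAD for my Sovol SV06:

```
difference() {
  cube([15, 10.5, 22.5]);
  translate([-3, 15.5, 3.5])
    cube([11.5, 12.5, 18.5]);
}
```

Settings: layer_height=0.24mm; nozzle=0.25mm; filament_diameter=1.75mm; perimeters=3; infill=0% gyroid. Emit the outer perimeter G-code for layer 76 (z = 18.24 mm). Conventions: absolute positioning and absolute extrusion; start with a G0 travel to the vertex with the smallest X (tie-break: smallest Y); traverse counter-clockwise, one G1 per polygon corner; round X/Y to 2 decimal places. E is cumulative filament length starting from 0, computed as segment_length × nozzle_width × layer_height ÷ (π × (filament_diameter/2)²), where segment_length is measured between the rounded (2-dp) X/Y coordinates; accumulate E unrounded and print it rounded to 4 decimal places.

At z = 18.24 mm: the cube is present — its section is the full 15×10.5 rectangle; the cube at (-3, 15.5) (footprint 11.5×12.5) is included at this height; Taking the first minus the rest: starting from the 15×10.5 cube, the 11.5×12.5 cube at (-3, 15.5) misses the remaining region (no effect) — 1 connected region. The outline is a single polygon with 4 vertices. Extrusion per mm of travel: 0.25 × 0.24 / (π × 0.875²) = 0.024945. Accumulating E over each segment gives final E = 1.2722.

G0 X0.00 Y0.00 Z18.24
G1 X15.00 Y0.00 E0.3742
G1 X15.00 Y10.50 E0.6361
G1 X0.00 Y10.50 E1.0103
G1 X0.00 Y0.00 E1.2722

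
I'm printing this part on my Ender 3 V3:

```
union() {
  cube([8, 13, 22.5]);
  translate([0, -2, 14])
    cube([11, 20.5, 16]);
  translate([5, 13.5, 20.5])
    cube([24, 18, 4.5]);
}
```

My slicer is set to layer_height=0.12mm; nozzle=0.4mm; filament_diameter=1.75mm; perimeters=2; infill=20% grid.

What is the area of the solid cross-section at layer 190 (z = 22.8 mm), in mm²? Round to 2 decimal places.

At z = 22.8 mm: the cube does not reach this height (z outside [0, 22.5]); the 11×20.5 cube at (0, -2) contributes its full rectangle (area 225.50 mm²); the cube at (5, 13.5) is present — its section is the full 24×18 rectangle (area 432.00 mm²); Merging all regions: the regions partially overlap — summed areas 657.50 mm² minus the doubly-counted overlap 30.00 mm² gives 627.50 mm² — area = 627.50 mm². Overall, the cross-section is a single solid region. Net area = 627.50 mm².

627.50 mm²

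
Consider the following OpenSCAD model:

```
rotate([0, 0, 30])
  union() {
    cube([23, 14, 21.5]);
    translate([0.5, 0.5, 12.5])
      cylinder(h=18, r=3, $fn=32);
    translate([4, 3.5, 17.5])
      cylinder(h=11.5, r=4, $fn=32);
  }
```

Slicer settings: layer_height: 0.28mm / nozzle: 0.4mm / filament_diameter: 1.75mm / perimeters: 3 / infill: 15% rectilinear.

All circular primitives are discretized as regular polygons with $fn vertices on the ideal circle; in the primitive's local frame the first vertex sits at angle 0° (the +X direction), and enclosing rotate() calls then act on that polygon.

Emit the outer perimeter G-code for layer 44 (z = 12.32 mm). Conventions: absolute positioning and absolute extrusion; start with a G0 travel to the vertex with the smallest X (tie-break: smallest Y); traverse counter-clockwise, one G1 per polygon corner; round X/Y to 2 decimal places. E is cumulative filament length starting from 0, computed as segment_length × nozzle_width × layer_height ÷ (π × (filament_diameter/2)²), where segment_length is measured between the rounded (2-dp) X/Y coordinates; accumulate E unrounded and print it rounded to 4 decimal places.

At z = 12.32 mm: the cube (footprint 23×14) is included at this height; the cylinder at (0.5, 0.5) is absent (z outside [12.5, 30.5]); the cylinder at (4, 3.5) is absent (z outside [17.5, 29]); Combining (union): only the 23×14 cube is present, so the union is just that shape — 1 connected region; (rotated 30° about Z; rotation is an isometry so areas/perimeters/island counts are preserved). The outline is a single polygon with 4 vertices. Extrusion per mm of travel: 0.4 × 0.28 / (π × 0.875²) = 0.046564. Accumulating E over each segment gives final E = 3.4455.

G0 X-7.00 Y12.12 Z12.32
G1 X0.00 Y0.00 E0.6517
G1 X19.92 Y11.50 E1.7228
G1 X12.92 Y23.62 E2.3745
G1 X-7.00 Y12.12 E3.4455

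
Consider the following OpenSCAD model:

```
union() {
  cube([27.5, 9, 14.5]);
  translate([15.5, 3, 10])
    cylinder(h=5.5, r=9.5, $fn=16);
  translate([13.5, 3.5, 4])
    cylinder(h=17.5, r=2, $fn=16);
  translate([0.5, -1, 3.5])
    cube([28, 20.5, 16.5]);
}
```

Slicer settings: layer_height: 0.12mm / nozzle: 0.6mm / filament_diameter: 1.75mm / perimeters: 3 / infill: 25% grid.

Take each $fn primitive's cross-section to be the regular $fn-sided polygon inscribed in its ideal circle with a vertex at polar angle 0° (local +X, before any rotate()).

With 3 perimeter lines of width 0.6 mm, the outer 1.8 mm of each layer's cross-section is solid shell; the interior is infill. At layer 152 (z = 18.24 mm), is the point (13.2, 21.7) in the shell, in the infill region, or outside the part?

At z = 18.24 mm: the cube is absent (z outside [0, 14.5]); the cylinder at (15.5, 3) does not reach this height (z outside [10, 15.5]); the r=2 cylinder at (13.5, 3.5) contributes a regular 16-gon of circumradius 2; the cube at (0.5, -1) (footprint 28×20.5) is included at this height; Taking the union: the r=2 cylinder at (13.5, 3.5) lies entirely inside the 28×20.5 cube at (0.5, -1), so the union is just the 28×20.5 cube at (0.5, -1) — 1 connected region. Overall, the cross-section is a single solid region. The nearest boundary edge runs (0.50, 19.50)→(28.50, 19.50); distance from the point to it = 2.20 mm. The point is not inside any of the regions above, so it lies outside the cross-section (2.20 mm from the nearest boundary).

outside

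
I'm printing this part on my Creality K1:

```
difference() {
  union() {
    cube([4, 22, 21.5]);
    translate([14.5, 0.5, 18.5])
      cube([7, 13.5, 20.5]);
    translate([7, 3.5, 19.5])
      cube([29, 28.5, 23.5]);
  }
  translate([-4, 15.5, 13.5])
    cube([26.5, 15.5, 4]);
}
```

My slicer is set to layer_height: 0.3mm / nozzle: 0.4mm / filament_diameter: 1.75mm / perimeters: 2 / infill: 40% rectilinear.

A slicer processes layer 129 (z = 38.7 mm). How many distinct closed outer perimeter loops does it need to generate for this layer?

1

At z = 38.7 mm: the cube is not intersected at this z (z outside [0, 21.5]); the cube at (14.5, 0.5) is present — its section is the full 7×13.5 rectangle; the cube at (7, 3.5) is present — its section is the full 29×28.5 rectangle; Combining (union): the regions partially overlap (shared area 73.50 mm²), so overlapping operands fuse into one piece — 1 connected region; the cube at (-4, 15.5) does not reach this height (z outside [13.5, 17.5]); Taking the first minus the rest: none of the subtracted shapes is present at this height, so the result so far is unchanged — 1 connected region. The result has 1 disconnected region.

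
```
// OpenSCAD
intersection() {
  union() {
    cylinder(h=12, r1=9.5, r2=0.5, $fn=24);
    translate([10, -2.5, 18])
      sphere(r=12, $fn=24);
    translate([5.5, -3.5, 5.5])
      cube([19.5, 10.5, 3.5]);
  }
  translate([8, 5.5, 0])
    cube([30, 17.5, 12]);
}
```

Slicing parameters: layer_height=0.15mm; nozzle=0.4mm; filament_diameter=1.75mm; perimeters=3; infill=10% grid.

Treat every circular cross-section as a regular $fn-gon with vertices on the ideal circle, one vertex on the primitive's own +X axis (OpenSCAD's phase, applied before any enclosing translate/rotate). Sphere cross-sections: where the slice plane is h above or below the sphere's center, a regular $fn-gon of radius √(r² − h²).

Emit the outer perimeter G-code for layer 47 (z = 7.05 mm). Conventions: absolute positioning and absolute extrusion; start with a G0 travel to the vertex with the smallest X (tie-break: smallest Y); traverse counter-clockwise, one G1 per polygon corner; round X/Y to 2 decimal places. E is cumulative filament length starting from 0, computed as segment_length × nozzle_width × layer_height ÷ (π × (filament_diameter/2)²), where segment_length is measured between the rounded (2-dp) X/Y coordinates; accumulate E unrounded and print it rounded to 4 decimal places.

G0 X8.00 Y5.50 Z7.05
G1 X25.00 Y5.50 E0.4241
G1 X25.00 Y7.00 E0.4615
G1 X8.00 Y7.00 E0.8856
G1 X8.00 Y5.50 E0.9230

At z = 7.05 mm: the cone contributes a regular 24-gon of circumradius 4.212 (interpolated between r1=9.5 and r2=0.5 at t=0.588); the r=12 sphere at (10, -2.5) slices to a regular 24-gon of circumradius 4.909 (√(r²−h²) with h=10.95 from center); the cube at (5.5, -3.5) (footprint 19.5×10.5) is included at this height; Taking the union: the regions partially overlap (shared area 46.28 mm²), so overlapping operands fuse into one piece — 2 connected regions; the cube at (8, 5.5) (footprint 30×17.5) is included at this height; Keeping only the common overlap: the 30×17.5 cube at (8, 5.5) partially overlaps that combined region; clipping to the common part keeps 25.50 mm² — 1 connected region. The outline is a single polygon with 4 vertices. Extrusion per mm of travel: 0.4 × 0.15 / (π × 0.875²) = 0.024945. Accumulating E over each segment gives final E = 0.9230.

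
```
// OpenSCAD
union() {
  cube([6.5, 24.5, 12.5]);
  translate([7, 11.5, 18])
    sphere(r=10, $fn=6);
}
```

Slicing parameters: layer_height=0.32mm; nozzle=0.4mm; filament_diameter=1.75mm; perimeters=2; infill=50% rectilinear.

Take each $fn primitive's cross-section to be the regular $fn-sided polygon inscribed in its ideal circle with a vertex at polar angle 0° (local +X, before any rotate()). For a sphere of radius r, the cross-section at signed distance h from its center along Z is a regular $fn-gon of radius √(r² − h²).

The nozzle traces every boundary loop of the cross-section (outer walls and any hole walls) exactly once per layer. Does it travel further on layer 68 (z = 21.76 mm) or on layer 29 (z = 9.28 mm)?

layer 29 (z = 9.28 mm)

Layer 68 (z = 21.76): the cube is absent (z outside [0, 12.5]); the sphere at (7, 11.5): section is a regular 6-gon, circumradius = √(r²−h²) = √(10²−3.76²) = 9.266 (perimeter = 2·6·9.266·sin(180°/6) = 55.60 mm); Merging all regions: only the r=10 sphere at (7, 11.5) is present, so the union is just that shape — boundary = 55.60 mm. So its perimeter = 55.60 mm. Layer 29 (z = 9.28): the cube (footprint 6.5×24.5) is included at this height (perimeter 62.00 mm); the sphere at (7, 11.5): section is a regular 6-gon, circumradius = √(r²−h²) = √(10²−8.72²) = 4.895 (perimeter = 2·6·4.895·sin(180°/6) = 29.37 mm); Merging all regions: the regions partially overlap (shared area 26.89 mm²), so the edge portions inside another operand are dropped and the merged outline is re-measured after clipping — boundary = 69.21 mm. So its perimeter = 69.21 mm. Layer 29 is larger (69.21 vs 55.60 mm).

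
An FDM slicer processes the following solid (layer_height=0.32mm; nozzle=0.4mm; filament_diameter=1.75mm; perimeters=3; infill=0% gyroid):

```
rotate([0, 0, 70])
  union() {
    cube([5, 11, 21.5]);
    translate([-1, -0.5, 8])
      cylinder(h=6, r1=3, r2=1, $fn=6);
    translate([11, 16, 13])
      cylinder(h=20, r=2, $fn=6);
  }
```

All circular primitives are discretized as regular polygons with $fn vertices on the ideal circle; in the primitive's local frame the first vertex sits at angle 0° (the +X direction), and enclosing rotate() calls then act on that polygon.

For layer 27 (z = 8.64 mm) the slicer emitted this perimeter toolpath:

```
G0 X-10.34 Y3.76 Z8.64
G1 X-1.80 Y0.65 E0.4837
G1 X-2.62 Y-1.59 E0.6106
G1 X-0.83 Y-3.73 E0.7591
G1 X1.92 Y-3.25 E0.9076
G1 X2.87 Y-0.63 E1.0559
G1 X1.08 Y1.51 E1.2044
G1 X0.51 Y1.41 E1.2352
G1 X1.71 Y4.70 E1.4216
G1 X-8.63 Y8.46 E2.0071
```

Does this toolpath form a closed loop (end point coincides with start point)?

no

Start point (G0): (-10.34, 3.76). End point (last G1): the path does not return to the start — open.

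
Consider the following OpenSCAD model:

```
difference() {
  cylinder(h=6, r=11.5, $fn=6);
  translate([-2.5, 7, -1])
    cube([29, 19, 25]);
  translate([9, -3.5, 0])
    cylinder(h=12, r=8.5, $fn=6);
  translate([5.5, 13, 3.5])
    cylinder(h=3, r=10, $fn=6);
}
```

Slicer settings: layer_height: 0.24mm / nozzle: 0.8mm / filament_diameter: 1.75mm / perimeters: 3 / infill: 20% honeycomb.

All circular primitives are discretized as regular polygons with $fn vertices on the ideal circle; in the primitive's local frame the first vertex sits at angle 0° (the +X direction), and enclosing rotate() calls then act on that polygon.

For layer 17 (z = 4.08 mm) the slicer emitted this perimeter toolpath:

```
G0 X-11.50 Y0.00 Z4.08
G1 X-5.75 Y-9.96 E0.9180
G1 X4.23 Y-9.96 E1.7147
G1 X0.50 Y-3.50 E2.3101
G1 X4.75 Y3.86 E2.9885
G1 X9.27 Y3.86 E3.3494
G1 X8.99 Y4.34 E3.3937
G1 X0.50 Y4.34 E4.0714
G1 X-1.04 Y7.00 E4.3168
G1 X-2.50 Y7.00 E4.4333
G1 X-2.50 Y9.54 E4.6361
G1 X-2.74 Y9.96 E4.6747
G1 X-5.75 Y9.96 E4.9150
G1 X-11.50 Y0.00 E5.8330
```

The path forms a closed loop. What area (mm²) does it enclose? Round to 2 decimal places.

Apply the shoelace formula to the sequence of (X, Y) vertices; enclosed area = 202.62 mm².

202.62 mm²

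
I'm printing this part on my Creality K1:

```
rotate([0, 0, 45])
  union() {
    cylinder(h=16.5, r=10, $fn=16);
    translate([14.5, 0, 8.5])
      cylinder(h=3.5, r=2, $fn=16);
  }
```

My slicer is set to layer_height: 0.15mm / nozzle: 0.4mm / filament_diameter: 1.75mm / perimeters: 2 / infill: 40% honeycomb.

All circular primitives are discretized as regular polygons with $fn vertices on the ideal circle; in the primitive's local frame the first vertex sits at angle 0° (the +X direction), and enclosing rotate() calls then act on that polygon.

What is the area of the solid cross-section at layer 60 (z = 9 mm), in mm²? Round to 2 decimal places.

318.39 mm²

At z = 9 mm: the r=10 cylinder gives a regular 16-gon of circumradius 10 (constant along its height) (area = (16/2)·10.000²·sin(360°/16) = 306.15 mm²); the r=2 cylinder at (14.5, 0) contributes a regular 16-gon of circumradius 2 (area = (16/2)·2.000²·sin(360°/16) = 12.25 mm²); Merging all regions: the 2 present regions are separate (no shared area or edge), so areas and boundary lengths simply add and each stays a separate island — area = 318.39 mm²; (rotated 45° about Z; rotation is an isometry so areas/perimeters/island counts are preserved). Overall, the cross-section has 2 separate islands. Net area = 318.39 mm².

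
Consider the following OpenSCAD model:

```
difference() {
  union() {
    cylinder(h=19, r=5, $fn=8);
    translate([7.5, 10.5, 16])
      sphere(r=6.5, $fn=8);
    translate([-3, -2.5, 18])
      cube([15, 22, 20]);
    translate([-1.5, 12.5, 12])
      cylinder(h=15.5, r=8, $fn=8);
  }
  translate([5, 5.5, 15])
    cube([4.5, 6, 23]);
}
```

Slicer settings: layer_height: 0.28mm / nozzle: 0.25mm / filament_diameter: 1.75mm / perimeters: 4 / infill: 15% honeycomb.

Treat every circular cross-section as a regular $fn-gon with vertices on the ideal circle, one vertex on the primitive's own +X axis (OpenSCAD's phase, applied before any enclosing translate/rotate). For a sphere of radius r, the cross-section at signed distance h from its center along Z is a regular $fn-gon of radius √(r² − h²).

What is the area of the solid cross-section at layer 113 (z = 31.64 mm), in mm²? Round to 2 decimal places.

At z = 31.64 mm: the cylinder does not reach this height (z outside [0, 19]); the sphere at (7.5, 10.5) is not intersected at this z (|z−center|=15.640 > r=6.5); the cube at (-3, -2.5) is present — its section is the full 15×22 rectangle (area 330.00 mm²); the cylinder at (-1.5, 12.5) is absent (z outside [12, 27.5]); Taking the union: only the 15×22 cube at (-3, -2.5) is present, so the union is just that shape — area = 330.00 mm²; the cube at (5, 5.5) (footprint 4.5×6) is included at this height (area 27.00 mm²); Subtracting the remaining from the first: starting from that combined region (330.00 mm²), the 4.5×6 cube at (5, 5.5) lies wholly inside it (removes its full 27.00 mm² and its 21.00 mm outline becomes a hole wall) — area = 303.00 mm². Overall, the cross-section is one region with 1 hole. Net area = 303.00 mm².

303.00 mm²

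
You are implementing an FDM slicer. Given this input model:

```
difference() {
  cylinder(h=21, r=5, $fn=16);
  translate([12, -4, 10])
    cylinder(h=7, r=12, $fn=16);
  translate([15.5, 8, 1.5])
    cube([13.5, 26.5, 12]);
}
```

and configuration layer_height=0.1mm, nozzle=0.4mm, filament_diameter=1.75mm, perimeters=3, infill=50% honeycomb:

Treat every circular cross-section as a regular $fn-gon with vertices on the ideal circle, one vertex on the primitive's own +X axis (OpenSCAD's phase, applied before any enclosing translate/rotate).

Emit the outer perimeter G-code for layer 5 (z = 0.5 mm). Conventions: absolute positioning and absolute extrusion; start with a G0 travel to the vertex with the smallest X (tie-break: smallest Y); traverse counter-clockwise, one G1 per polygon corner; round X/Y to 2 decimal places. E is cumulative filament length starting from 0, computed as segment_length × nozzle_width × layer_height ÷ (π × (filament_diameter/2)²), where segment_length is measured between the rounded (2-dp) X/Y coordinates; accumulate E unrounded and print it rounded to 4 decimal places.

G0 X-5.00 Y0.00 Z0.50
G1 X-4.62 Y-1.91 E0.0324
G1 X-3.54 Y-3.54 E0.0649
G1 X-1.91 Y-4.62 E0.0974
G1 X0.00 Y-5.00 E0.1298
G1 X1.91 Y-4.62 E0.1622
G1 X3.54 Y-3.54 E0.1947
G1 X4.62 Y-1.91 E0.2272
G1 X5.00 Y0.00 E0.2596
G1 X4.62 Y1.91 E0.2920
G1 X3.54 Y3.54 E0.3245
G1 X1.91 Y4.62 E0.3570
G1 X0.00 Y5.00 E0.3894
G1 X-1.91 Y4.62 E0.4218
G1 X-3.54 Y3.54 E0.4543
G1 X-4.62 Y1.91 E0.4868
G1 X-5.00 Y0.00 E0.5192

At z = 0.5 mm: the cylinder: section is a regular 16-gon, circumradius r=5; the cylinder at (12, -4) is absent (z outside [10, 17]); the cube at (15.5, 8) is not intersected at this z (z outside [1.5, 13.5]); Taking the first minus the rest: none of the subtracted shapes is present at this height, so the r=5 cylinder is unchanged — 1 connected region. The outline is a single polygon with 16 vertices. Extrusion per mm of travel: 0.4 × 0.1 / (π × 0.875²) = 0.016630. Accumulating E over each segment gives final E = 0.5192.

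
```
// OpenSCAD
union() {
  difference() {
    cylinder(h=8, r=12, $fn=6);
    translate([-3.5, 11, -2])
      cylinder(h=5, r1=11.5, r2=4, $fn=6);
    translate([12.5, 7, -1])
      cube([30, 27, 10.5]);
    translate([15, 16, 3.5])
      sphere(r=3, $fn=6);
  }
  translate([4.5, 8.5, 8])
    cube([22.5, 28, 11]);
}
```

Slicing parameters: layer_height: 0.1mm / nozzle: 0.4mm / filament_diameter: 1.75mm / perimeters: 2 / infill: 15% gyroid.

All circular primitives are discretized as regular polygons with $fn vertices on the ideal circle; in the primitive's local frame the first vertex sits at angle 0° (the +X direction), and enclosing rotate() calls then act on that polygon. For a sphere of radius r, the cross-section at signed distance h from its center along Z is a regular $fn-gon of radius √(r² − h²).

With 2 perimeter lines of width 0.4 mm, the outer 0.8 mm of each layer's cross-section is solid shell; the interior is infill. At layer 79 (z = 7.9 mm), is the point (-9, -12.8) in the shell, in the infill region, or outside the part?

At z = 7.9 mm: the r=12 cylinder contributes a regular 6-gon of circumradius 12; the cone at (-3.5, 11) is absent (z outside [-2, 3]); the cube at (12.5, 7) is present — its section is the full 30×27 rectangle; the sphere at (15, 16) is not intersected at this z (|z−center|=4.400 > r=3); Subtracting the remaining from the first: starting from the r=12 cylinder, the 30×27 cube at (12.5, 7) misses the remaining region (no effect) — 1 connected region; the cube at (4.5, 8.5) does not reach this height (z outside [8, 19]); Combining (union): only that combined region is present, so the union is just that shape — 1 connected region. Overall, the cross-section is a single solid region. The nearest boundary edge runs (6.00, -10.39)→(-6.00, -10.39); distance from the point to it = 3.85 mm. The point is not inside any of the regions above, so it lies outside the cross-section (3.85 mm from the nearest boundary).

outside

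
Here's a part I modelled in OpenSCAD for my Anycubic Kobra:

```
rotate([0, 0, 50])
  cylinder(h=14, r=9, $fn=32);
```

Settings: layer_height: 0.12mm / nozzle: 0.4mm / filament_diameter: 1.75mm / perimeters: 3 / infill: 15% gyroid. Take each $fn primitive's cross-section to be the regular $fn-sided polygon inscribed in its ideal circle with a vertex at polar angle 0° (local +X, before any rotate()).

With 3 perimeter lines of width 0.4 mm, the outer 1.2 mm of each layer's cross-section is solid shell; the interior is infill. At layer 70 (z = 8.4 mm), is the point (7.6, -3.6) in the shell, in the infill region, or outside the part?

shell

At z = 8.4 mm: the cylinder: section is a regular 32-gon, circumradius r=9; (rotated 50° about Z; rotation is an isometry so areas/perimeters/island counts are preserved). Overall, the cross-section is a single solid region. Undo the 50° rotation: the query point maps to (2.127, -8.136) in the un-rotated model frame. The nearest boundary edge runs (1.76, -8.83)→(3.44, -8.31); distance from the point to it = 0.55 mm. The point is inside the cross-section, 0.55 mm from the nearest boundary — within the 1.2 mm shell band (3 × 0.4).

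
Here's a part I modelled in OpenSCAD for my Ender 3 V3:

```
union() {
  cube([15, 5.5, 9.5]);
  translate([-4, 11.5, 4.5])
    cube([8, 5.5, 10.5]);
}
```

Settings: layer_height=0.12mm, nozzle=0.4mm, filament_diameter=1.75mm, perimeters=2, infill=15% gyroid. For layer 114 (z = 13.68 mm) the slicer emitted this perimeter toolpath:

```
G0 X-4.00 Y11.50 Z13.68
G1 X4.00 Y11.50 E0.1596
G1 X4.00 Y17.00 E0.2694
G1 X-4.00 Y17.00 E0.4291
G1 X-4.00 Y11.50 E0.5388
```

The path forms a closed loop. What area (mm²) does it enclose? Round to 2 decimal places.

Apply the shoelace formula to the sequence of (X, Y) vertices; enclosed area = 44.00 mm².

44.00 mm²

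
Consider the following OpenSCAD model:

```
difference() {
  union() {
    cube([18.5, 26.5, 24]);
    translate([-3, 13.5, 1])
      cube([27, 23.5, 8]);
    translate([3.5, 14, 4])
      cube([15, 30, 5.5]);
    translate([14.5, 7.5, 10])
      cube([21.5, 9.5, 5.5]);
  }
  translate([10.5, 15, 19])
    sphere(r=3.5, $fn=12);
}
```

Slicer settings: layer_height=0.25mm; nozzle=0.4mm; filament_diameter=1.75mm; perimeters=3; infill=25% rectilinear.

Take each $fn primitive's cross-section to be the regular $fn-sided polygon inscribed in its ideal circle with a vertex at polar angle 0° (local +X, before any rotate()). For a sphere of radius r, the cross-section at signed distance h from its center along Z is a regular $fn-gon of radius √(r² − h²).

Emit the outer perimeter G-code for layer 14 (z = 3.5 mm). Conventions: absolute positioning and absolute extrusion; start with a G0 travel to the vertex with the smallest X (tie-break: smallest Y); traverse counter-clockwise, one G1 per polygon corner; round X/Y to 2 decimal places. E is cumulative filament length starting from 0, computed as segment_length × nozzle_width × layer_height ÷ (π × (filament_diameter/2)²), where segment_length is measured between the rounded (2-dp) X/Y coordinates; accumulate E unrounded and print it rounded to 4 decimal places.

G0 X-3.00 Y13.50 Z3.50
G1 X0.00 Y13.50 E0.1247
G1 X0.00 Y0.00 E0.6860
G1 X18.50 Y0.00 E1.4551
G1 X18.50 Y13.50 E2.0164
G1 X24.00 Y13.50 E2.2451
G1 X24.00 Y37.00 E3.2221
G1 X-3.00 Y37.00 E4.3446
G1 X-3.00 Y13.50 E5.3216

At z = 3.5 mm: the 18.5×26.5 cube contributes its full rectangle; the cube at (-3, 13.5) (footprint 27×23.5) is included at this height; the cube at (3.5, 14) is absent (z outside [4, 9.5]); the cube at (14.5, 7.5) is not intersected at this z (z outside [10, 15.5]); Merging all regions: the regions partially overlap (shared area 240.50 mm²), so overlapping operands fuse into one piece — 1 connected region; the sphere at (10.5, 15) does not reach this height (|z−center|=15.500 > r=3.5); Subtracting the remaining from the first: none of the subtracted shapes is present at this height, so that combined region is unchanged — 1 connected region. The outline is a single polygon with 8 vertices. Extrusion per mm of travel: 0.4 × 0.25 / (π × 0.875²) = 0.041575. Accumulating E over each segment gives final E = 5.3216.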